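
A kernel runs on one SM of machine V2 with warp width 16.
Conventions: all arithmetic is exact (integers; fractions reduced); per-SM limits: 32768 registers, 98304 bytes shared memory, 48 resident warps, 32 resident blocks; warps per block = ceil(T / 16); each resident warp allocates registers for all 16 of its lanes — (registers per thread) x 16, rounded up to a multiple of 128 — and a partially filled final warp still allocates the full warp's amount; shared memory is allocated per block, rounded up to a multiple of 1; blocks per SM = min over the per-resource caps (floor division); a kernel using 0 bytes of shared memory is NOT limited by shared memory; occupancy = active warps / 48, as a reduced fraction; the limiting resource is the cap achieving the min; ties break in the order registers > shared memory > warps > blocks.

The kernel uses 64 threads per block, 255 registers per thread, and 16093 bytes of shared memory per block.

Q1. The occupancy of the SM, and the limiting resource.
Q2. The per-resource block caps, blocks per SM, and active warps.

Answer: occupancy 1/6, limited by registers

registers: 2 blocks
shared memory: 6 blocks
warps: 12 blocks
blocks: 32 blocks

Answer: 2 blocks, 8 active warps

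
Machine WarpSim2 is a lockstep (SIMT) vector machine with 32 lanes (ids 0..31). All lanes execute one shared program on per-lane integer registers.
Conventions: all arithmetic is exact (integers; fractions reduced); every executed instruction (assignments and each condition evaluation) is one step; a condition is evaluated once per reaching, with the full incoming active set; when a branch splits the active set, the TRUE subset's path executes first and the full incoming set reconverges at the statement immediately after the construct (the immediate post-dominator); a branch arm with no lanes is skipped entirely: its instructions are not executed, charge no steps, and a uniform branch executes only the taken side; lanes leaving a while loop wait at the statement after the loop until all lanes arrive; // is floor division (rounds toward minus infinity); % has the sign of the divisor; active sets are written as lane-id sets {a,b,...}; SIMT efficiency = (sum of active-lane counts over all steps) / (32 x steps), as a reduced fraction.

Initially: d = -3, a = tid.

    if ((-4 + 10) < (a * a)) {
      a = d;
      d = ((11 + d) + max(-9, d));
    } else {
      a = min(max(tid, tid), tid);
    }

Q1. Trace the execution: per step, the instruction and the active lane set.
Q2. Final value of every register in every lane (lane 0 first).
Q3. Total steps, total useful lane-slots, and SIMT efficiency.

step 0: eval ((-4 + 10) < (a * a))   {0,1,2,3,4,5,6,7,8,9,10,11,12,13,14,15,16,17,18,19,20,21,22,23,24,25,26,27,28,29,30,31}
step 1: a <- d                       {3,4,5,6,7,8,9,10,11,12,13,14,15,16,17,18,19,20,21,22,23,24,25,26,27,28,29,30,31}
step 2: d <- ((11 + d) + max(-9, d)) {3,4,5,6,7,8,9,10,11,12,13,14,15,16,17,18,19,20,21,22,23,24,25,26,27,28,29,30,31}
step 3: a <- min(max(tid, tid), tid) {0,1,2}

Answer: 4 steps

d: -3,-3,-3,5,5,5,5,5,5,5,5,5,5,5,5,5,5,5,5,5,5,5,5,5,5,5,5,5,5,5,5,5
a: 0,1,2,-3,-3,-3,-3,-3,-3,-3,-3,-3,-3,-3,-3,-3,-3,-3,-3,-3,-3,-3,-3,-3,-3,-3,-3,-3,-3,-3,-3,-3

steps = 4; useful = 93; efficiency = 93/128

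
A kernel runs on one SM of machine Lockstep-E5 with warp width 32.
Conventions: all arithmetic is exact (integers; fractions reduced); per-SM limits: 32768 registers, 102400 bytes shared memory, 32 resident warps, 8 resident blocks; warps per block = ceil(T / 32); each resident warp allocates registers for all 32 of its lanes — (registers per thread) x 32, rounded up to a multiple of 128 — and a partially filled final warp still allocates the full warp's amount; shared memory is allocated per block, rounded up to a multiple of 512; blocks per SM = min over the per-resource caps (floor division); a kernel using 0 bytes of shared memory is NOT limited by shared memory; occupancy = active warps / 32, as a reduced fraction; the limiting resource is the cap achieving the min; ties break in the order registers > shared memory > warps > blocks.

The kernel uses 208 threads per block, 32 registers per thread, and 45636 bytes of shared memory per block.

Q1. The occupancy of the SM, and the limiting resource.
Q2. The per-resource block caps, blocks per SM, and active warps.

Answer: occupancy 7/16, limited by shared memory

registers: 4 blocks
shared memory: 2 blocks
warps: 4 blocks
blocks: 8 blocks

Answer: 2 blocks, 14 active warps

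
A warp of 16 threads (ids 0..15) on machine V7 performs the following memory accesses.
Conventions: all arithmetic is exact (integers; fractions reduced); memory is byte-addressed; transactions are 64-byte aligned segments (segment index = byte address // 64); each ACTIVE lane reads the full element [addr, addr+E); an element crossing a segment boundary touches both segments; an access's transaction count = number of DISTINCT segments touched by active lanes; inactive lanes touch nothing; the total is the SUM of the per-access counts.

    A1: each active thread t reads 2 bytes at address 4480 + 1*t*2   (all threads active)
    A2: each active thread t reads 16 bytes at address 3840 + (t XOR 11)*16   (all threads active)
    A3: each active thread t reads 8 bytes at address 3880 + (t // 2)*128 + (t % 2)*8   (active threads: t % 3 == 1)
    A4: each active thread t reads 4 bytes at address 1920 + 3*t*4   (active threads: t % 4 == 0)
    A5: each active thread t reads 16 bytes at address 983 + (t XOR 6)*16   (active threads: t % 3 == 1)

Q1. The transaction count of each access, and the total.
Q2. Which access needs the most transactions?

A1: 1 transaction
A2: 4 transactions
A3: 5 transactions
A4: 3 transactions
A5: 4 transactions

Answer: 1,4,5,3,4; total 17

Answer: A3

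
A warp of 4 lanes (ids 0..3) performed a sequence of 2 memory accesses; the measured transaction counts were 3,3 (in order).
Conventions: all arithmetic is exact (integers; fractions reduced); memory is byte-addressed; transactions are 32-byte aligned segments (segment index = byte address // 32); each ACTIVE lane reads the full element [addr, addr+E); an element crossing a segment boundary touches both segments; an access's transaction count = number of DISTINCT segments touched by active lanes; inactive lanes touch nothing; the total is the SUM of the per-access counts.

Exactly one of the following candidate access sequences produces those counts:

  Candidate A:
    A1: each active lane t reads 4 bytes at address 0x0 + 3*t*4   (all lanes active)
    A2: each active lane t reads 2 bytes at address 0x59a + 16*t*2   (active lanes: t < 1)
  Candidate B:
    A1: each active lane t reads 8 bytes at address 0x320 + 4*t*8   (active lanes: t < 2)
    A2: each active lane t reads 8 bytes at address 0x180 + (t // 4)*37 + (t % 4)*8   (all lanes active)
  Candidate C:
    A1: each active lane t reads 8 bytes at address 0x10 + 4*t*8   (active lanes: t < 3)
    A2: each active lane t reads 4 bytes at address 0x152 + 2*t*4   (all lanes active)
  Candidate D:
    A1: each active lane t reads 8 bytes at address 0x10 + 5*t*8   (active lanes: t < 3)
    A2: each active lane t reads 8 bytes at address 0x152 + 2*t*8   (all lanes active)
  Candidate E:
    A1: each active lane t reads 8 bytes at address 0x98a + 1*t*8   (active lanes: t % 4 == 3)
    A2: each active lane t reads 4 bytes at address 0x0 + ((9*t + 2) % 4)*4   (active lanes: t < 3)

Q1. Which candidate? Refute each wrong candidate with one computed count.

A: A1 gives 2 transactions, not 3
B: A1 gives 2 transactions, not 3
C: A2 gives 2 transactions, not 3
E: A1 gives 1 transaction, not 3
D: all counts match (3,3)

Answer: D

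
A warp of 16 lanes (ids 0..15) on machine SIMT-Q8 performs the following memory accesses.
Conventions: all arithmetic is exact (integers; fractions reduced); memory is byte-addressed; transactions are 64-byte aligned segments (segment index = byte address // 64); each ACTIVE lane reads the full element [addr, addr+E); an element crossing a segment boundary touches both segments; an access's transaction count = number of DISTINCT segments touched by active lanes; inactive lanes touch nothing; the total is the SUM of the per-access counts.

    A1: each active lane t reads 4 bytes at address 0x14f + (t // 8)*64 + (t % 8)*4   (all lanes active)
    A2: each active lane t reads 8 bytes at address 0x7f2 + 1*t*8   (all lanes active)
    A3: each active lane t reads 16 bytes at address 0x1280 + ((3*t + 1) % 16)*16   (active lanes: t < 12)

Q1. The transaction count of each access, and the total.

A1: 2 transactions
A2: 3 transactions
A3: 4 transactions

Answer: 2,3,4; total 9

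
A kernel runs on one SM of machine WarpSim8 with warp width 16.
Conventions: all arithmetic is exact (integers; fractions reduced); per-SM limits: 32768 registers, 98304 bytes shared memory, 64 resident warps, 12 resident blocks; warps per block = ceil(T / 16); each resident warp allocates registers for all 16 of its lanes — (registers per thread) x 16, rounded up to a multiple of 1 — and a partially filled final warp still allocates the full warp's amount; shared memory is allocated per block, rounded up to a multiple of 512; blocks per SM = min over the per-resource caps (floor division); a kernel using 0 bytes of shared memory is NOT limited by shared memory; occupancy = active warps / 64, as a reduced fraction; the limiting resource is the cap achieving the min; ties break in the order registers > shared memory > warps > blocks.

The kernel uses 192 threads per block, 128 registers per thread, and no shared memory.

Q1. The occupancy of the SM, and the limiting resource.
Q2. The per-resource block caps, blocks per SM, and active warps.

Answer: occupancy 3/16, limited by registers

registers: 1 block
shared memory: no limit (kernel uses none)
warps: 5 blocks
blocks: 12 blocks

Answer: 1 block, 12 active warps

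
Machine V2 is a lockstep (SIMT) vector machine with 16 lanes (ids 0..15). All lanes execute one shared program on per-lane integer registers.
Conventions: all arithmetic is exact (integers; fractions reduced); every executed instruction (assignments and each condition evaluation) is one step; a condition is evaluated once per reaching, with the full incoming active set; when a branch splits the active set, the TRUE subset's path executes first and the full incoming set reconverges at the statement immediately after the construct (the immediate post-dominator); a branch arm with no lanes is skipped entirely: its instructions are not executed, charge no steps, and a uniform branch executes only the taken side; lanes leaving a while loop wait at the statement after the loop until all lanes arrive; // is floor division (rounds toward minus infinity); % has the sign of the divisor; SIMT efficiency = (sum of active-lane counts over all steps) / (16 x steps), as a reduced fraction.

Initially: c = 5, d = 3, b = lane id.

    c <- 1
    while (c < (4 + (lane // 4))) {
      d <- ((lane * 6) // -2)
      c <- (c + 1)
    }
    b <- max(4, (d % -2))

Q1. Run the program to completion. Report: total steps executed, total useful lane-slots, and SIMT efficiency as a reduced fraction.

Answer: 21 steps, 264 useful, 11/14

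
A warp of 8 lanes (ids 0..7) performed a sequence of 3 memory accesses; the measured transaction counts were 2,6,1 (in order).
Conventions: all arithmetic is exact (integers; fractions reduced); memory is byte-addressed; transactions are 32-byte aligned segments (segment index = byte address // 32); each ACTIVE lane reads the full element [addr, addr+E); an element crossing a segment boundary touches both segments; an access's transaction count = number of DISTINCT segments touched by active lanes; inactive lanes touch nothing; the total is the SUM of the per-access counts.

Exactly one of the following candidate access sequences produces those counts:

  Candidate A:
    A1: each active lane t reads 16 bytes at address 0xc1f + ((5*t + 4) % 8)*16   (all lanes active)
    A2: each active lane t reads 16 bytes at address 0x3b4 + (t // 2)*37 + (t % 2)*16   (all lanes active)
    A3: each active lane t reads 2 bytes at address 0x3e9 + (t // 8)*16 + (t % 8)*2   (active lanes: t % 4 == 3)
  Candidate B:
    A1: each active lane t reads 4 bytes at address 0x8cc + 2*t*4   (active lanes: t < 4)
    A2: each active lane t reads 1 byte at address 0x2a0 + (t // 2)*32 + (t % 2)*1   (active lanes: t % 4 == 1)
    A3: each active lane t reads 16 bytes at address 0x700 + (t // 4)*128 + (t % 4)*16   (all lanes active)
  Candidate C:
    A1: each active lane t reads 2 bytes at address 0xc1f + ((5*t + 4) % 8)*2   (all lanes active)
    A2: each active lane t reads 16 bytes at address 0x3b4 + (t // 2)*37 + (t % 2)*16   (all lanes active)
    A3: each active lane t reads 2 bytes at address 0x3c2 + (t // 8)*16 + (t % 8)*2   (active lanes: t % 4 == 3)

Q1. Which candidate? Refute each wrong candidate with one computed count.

A: A1 gives 5 transactions, not 2
B: A2 gives 2 transactions, not 6
C: all counts match (2,6,1)

Answer: C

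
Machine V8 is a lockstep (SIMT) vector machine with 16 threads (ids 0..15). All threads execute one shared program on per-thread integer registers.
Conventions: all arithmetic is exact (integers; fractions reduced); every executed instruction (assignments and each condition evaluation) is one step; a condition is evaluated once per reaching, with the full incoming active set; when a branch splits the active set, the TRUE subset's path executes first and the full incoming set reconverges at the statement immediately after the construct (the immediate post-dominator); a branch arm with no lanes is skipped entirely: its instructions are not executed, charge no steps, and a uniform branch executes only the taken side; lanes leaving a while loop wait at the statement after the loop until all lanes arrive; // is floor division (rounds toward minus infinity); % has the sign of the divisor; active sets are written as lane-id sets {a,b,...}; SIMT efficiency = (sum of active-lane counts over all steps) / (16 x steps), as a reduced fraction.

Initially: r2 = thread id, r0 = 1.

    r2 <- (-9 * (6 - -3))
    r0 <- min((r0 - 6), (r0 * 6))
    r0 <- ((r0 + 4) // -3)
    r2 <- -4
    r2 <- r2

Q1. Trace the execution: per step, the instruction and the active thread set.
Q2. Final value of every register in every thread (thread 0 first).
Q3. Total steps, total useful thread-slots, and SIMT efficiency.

step 0: r2 <- (-9 * (6 - -3))        {0,1,2,3,4,5,6,7,8,9,10,11,12,13,14,15}
step 1: r0 <- min((r0 - 6), (r0 * 6)) {0,1,2,3,4,5,6,7,8,9,10,11,12,13,14,15}
step 2: r0 <- ((r0 + 4) // -3)       {0,1,2,3,4,5,6,7,8,9,10,11,12,13,14,15}
step 3: r2 <- -4                     {0,1,2,3,4,5,6,7,8,9,10,11,12,13,14,15}
step 4: r2 <- r2                     {0,1,2,3,4,5,6,7,8,9,10,11,12,13,14,15}

Answer: 5 steps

r2: -4,-4,-4,-4,-4,-4,-4,-4,-4,-4,-4,-4,-4,-4,-4,-4
r0: 0,0,0,0,0,0,0,0,0,0,0,0,0,0,0,0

steps = 5; useful = 80; efficiency = 80/80 = 1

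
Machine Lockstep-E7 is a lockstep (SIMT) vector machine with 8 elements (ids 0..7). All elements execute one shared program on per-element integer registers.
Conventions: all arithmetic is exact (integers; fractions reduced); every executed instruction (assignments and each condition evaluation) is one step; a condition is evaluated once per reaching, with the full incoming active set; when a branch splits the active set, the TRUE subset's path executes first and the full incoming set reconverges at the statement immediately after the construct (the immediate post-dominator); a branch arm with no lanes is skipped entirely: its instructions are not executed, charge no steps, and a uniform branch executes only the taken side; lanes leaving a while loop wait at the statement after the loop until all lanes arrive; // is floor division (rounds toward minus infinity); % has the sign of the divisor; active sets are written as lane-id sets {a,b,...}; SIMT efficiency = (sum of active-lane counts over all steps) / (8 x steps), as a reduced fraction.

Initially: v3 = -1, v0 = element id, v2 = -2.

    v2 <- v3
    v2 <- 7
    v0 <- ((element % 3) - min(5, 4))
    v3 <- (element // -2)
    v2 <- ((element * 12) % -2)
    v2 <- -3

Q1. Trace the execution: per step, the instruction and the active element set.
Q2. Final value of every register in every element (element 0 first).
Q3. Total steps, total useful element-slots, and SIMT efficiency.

step 0: v2 <- v3                     {0,1,2,3,4,5,6,7}
step 1: v2 <- 7                      {0,1,2,3,4,5,6,7}
step 2: v0 <- ((element % 3) - min(5, 4)) {0,1,2,3,4,5,6,7}
step 3: v3 <- (element // -2)        {0,1,2,3,4,5,6,7}
step 4: v2 <- ((element * 12) % -2)  {0,1,2,3,4,5,6,7}
step 5: v2 <- -3                     {0,1,2,3,4,5,6,7}

Answer: 6 steps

v3: 0,-1,-1,-2,-2,-3,-3,-4
v0: -4,-3,-2,-4,-3,-2,-4,-3
v2: -3,-3,-3,-3,-3,-3,-3,-3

steps = 6; useful = 48; efficiency = 48/48 = 1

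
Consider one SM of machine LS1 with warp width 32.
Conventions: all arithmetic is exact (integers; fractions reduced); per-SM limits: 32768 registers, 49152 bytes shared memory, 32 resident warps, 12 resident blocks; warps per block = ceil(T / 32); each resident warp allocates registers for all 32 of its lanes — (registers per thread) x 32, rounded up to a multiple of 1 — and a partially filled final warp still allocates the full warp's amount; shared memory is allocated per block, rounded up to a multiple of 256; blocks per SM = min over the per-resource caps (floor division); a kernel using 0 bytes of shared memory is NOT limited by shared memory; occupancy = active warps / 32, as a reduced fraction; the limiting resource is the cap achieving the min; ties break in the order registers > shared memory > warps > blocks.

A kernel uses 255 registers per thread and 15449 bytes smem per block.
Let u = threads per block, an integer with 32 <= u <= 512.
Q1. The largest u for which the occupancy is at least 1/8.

Answer: u = 128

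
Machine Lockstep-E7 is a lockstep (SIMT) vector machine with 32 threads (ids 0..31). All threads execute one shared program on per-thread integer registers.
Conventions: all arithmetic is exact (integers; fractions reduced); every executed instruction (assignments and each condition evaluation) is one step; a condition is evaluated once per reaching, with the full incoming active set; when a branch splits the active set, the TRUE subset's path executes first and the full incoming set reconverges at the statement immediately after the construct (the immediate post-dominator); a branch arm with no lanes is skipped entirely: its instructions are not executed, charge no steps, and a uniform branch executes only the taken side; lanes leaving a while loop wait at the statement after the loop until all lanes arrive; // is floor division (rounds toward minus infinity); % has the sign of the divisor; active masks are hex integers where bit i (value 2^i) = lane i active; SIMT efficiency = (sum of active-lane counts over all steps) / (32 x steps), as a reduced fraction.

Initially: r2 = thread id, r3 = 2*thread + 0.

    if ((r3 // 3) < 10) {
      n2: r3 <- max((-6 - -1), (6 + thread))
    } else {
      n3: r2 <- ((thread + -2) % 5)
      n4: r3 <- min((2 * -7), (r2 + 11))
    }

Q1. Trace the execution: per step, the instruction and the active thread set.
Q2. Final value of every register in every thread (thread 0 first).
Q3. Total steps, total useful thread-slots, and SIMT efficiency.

step 0: eval ((r3 // 3) < 10)        0xffffffff
step 1: r3 <- max((-6 - -1), (6 + thread)) 0x00007fff
step 2: r2 <- ((thread + -2) % 5)    0xffff8000
step 3: r3 <- min((2 * -7), (r2 + 11)) 0xffff8000

Answer: 4 steps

r2: 0,1,2,3,4,5,6,7,8,9,10,11,12,13,14,3,4,0,1,2,3,4,0,1,2,3,4,0,1,2,3,4
r3: 6,7,8,9,10,11,12,13,14,15,16,17,18,19,20,-14,-14,-14,-14,-14,-14,-14,-14,-14,-14,-14,-14,-14,-14,-14,-14,-14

steps = 4; useful = 81; efficiency = 81/128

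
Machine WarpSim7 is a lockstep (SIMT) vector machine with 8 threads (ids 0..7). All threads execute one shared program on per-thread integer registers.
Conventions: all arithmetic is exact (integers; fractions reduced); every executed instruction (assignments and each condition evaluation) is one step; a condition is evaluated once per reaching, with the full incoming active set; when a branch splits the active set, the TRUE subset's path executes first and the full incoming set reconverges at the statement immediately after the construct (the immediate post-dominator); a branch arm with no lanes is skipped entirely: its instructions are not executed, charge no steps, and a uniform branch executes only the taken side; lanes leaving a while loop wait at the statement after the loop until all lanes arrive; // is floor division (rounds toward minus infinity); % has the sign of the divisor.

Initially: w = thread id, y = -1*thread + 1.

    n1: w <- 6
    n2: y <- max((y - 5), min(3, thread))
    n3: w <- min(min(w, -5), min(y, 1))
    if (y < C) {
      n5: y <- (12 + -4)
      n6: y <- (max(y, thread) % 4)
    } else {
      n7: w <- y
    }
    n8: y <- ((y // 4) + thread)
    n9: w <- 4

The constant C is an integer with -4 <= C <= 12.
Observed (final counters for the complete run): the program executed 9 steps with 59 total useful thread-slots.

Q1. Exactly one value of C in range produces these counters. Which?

Answer: C = 3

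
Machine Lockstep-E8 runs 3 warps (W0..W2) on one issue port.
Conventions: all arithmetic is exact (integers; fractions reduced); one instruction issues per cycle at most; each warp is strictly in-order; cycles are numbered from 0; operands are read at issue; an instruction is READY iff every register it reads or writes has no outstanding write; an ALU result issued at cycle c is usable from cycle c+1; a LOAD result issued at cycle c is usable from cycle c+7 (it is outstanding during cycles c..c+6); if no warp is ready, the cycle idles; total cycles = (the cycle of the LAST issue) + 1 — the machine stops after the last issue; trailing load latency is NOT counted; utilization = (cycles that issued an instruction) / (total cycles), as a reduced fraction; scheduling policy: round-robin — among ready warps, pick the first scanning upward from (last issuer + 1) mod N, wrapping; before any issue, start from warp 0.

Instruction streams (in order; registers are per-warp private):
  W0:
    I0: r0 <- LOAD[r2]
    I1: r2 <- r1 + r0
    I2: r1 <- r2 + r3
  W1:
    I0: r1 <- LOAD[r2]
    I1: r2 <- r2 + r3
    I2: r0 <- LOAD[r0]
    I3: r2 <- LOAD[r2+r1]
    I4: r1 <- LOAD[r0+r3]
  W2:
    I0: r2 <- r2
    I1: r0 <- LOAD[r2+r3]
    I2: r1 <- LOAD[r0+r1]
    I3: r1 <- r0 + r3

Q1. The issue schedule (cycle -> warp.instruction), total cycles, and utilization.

cycle 0: W0.I0
cycle 1: W1.I0
cycle 2: W2.I0
cycle 3: W1.I1
cycle 4: W2.I1
cycle 5: W1.I2
cycle 6: idle
cycle 7: W0.I1
cycle 8: W1.I3
cycle 9: W0.I2
cycle 10: idle
cycle 11: W2.I2
cycle 12: W1.I4
cycle 13: idle
cycle 14: idle
cycle 15: idle
cycle 16: idle
cycle 17: idle
cycle 18: W2.I3

Answer: 19 cycles, utilization 12/19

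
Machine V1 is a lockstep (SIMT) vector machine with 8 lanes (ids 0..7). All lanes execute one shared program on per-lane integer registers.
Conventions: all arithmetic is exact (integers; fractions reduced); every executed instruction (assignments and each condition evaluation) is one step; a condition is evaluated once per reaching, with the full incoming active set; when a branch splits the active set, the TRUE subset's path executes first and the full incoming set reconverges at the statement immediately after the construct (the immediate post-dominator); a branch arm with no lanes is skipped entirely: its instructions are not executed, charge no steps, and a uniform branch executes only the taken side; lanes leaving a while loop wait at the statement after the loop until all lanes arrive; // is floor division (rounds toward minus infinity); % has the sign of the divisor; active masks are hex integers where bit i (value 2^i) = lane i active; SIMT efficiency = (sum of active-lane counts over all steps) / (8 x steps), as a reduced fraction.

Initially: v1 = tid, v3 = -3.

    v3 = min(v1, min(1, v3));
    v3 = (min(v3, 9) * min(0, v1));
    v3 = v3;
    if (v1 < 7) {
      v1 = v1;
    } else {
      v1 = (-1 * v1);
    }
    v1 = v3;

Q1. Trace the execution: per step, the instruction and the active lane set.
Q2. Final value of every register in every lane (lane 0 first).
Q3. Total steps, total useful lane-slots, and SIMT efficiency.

step 0: v3 <- min(v1, min(1, v3))    0xff
step 1: v3 <- (min(v3, 9) * min(0, v1)) 0xff
step 2: v3 <- v3                     0xff
step 3: eval (v1 < 7)                0xff
step 4: v1 <- v1                     0x7f
step 5: v1 <- (-1 * v1)              0x80
step 6: v1 <- v3                     0xff

Answer: 7 steps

v1: 0,0,0,0,0,0,0,0
v3: 0,0,0,0,0,0,0,0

steps = 7; useful = 48; efficiency = 48/56 = 6/7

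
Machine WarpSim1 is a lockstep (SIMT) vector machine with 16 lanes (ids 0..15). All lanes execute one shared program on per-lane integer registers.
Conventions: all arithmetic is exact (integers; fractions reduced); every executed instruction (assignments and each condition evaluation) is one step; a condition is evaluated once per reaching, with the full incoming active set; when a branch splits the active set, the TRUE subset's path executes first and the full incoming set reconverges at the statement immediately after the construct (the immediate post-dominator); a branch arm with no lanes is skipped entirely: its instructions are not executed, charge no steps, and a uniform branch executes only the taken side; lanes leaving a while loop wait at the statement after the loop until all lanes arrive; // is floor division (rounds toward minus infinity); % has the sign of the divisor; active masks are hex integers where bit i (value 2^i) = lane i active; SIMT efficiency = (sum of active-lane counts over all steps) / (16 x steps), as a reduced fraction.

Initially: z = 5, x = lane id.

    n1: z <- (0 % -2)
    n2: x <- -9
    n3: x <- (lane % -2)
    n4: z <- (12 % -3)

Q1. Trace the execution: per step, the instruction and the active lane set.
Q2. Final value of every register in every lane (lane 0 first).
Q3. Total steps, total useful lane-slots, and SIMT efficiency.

step 0: z <- (0 % -2)                0xffff
step 1: x <- -9                      0xffff
step 2: x <- (lane % -2)             0xffff
step 3: z <- (12 % -3)               0xffff

Answer: 4 steps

z: 0,0,0,0,0,0,0,0,0,0,0,0,0,0,0,0
x: 0,-1,0,-1,0,-1,0,-1,0,-1,0,-1,0,-1,0,-1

steps = 4; useful = 64; efficiency = 64/64 = 1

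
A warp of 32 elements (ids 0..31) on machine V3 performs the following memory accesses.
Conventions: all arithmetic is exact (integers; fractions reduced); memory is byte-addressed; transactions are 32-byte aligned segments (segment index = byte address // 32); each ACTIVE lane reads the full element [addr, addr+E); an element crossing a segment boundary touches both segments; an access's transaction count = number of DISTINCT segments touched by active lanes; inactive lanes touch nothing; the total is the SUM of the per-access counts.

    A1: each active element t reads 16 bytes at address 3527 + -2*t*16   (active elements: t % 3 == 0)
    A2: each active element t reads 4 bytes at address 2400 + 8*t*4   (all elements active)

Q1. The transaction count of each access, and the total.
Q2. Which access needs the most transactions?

A1: 11 transactions
A2: 32 transactions

Answer: 11,32; total 43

Answer: A2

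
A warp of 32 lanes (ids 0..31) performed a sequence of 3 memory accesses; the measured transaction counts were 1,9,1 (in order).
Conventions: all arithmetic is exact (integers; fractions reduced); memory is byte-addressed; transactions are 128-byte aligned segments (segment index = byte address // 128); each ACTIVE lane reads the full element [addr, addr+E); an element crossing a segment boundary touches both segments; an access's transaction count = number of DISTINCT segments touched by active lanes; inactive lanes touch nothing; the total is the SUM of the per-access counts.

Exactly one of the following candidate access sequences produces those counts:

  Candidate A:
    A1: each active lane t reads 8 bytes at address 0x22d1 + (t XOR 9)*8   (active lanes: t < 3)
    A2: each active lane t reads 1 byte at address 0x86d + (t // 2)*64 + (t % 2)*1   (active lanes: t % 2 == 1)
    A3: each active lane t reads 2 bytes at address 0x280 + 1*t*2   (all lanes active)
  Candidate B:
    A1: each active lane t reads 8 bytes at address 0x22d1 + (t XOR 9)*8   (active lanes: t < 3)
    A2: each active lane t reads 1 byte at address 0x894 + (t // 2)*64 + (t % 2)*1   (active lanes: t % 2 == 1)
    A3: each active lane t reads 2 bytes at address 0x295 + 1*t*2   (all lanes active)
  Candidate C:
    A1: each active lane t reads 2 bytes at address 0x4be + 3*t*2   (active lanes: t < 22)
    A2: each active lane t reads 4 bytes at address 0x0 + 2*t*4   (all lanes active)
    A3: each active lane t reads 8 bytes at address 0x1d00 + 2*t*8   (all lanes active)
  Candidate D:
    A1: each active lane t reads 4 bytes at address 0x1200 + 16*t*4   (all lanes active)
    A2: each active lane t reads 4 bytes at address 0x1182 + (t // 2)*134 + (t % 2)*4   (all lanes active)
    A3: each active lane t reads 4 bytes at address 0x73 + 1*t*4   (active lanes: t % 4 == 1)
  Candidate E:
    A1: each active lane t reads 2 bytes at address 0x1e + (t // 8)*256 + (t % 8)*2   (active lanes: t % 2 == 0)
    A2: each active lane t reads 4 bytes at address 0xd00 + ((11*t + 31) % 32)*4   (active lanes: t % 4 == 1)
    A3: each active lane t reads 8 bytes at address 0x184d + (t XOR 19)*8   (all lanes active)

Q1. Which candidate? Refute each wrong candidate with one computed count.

B: A2 gives 8 transactions, not 9
C: A1 gives 2 transactions, not 1
D: A1 gives 16 transactions, not 1
E: A1 gives 4 transactions, not 1
A: all counts match (1,9,1)

Answer: A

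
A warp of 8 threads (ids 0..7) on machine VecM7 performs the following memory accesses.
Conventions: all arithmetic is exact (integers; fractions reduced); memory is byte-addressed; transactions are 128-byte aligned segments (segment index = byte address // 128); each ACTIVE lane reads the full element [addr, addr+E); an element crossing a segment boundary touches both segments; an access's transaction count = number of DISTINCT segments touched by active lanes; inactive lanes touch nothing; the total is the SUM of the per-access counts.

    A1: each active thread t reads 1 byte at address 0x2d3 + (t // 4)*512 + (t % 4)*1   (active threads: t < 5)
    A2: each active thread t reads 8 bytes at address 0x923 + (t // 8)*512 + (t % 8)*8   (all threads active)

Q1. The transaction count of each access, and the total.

A1: 2 transactions
A2: 1 transaction

Answer: 2,1; total 3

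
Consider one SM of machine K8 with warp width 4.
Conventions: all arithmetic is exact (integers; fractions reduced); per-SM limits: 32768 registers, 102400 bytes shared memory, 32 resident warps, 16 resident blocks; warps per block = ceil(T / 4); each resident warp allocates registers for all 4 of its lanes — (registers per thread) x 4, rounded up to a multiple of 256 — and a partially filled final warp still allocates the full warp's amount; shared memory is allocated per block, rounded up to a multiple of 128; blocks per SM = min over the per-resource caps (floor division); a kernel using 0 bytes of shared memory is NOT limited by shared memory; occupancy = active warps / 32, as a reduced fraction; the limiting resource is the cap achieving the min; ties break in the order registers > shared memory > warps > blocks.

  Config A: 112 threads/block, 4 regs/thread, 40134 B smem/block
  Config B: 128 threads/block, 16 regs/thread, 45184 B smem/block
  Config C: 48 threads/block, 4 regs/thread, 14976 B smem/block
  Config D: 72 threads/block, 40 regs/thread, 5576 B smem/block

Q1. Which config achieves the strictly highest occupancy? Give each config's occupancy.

occupancies: A 7/8, B 1, C 3/4, D 9/16

Answer: B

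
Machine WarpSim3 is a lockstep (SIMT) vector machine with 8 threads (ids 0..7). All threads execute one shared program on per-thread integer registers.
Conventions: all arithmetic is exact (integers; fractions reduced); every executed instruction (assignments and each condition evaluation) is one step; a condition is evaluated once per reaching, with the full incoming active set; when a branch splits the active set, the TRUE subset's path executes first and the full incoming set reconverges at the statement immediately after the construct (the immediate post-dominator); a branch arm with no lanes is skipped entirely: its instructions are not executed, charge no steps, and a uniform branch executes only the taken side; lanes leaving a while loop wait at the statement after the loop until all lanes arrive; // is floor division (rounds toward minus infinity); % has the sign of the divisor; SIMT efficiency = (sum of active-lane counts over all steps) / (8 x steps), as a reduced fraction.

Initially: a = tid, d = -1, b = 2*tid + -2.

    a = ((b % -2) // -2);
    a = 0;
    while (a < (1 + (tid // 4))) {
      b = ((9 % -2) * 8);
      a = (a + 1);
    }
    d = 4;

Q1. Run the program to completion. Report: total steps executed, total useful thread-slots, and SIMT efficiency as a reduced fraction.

Answer: 10 steps, 68 useful, 17/20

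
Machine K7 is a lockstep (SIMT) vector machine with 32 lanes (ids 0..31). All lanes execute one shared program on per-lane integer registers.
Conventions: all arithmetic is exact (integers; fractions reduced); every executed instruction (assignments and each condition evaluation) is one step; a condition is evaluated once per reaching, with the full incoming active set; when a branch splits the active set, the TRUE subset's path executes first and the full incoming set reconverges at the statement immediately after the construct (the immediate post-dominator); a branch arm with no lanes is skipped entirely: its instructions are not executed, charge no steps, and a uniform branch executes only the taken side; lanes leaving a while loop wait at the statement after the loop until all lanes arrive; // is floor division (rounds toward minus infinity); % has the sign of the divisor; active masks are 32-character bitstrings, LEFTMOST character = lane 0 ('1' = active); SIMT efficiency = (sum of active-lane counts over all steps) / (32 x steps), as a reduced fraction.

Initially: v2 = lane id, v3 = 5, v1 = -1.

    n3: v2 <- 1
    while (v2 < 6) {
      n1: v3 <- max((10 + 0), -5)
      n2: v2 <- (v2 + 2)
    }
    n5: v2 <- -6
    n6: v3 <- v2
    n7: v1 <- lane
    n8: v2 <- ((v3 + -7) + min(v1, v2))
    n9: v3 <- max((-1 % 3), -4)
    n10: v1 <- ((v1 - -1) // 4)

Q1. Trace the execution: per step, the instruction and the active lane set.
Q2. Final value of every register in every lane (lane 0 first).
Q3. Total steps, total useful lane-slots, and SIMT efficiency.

step 0: v2 <- 1                      11111111111111111111111111111111
step 1: eval (v2 < 6)                11111111111111111111111111111111
step 2: v3 <- max((10 + 0), -5)      11111111111111111111111111111111
step 3: v2 <- (v2 + 2)               11111111111111111111111111111111
step 4: eval (v2 < 6)                11111111111111111111111111111111
step 5: v3 <- max((10 + 0), -5)      11111111111111111111111111111111
step 6: v2 <- (v2 + 2)               11111111111111111111111111111111
step 7: eval (v2 < 6)                11111111111111111111111111111111
step 8: v3 <- max((10 + 0), -5)      11111111111111111111111111111111
step 9: v2 <- (v2 + 2)               11111111111111111111111111111111
step 10: eval (v2 < 6)                11111111111111111111111111111111
step 11: v2 <- -6                     11111111111111111111111111111111
step 12: v3 <- v2                     11111111111111111111111111111111
step 13: v1 <- lane                   11111111111111111111111111111111
step 14: v2 <- ((v3 + -7) + min(v1, v2)) 11111111111111111111111111111111
step 15: v3 <- max((-1 % 3), -4)      11111111111111111111111111111111
step 16: v1 <- ((v1 - -1) // 4)       11111111111111111111111111111111

Answer: 17 steps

v2: -19,-19,-19,-19,-19,-19,-19,-19,-19,-19,-19,-19,-19,-19,-19,-19,-19,-19,-19,-19,-19,-19,-19,-19,-19,-19,-19,-19,-19,-19,-19,-19
v3: 2,2,2,2,2,2,2,2,2,2,2,2,2,2,2,2,2,2,2,2,2,2,2,2,2,2,2,2,2,2,2,2
v1: 0,0,0,1,1,1,1,2,2,2,2,3,3,3,3,4,4,4,4,5,5,5,5,6,6,6,6,7,7,7,7,8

steps = 17; useful = 544; efficiency = 544/544 = 1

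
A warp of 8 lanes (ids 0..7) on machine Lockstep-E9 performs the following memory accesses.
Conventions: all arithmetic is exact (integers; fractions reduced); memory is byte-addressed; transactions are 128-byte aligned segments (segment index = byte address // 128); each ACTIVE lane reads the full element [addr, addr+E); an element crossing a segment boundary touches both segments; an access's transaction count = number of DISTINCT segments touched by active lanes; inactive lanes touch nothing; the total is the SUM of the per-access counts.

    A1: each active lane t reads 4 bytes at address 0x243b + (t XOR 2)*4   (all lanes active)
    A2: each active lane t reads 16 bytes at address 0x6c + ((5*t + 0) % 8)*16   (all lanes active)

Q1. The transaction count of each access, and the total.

A1: 1 transaction
A2: 2 transactions

Answer: 1,2; total 3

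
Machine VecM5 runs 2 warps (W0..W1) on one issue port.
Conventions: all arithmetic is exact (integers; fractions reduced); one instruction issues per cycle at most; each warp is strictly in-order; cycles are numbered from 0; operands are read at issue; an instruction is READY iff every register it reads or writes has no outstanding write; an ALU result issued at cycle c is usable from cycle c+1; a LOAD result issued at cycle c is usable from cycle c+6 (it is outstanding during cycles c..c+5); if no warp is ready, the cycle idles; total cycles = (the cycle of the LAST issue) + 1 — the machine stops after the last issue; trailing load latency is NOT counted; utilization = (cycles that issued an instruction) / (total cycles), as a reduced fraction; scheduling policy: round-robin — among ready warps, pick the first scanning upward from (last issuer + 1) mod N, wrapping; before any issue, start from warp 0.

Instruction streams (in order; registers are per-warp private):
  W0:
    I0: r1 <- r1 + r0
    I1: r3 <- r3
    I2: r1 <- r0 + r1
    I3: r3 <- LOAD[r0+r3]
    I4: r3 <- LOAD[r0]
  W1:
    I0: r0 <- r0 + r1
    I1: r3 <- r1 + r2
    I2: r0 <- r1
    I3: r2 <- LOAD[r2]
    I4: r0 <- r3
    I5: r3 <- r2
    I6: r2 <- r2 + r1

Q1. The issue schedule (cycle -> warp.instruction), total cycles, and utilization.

cycle 0: W0.I0
cycle 1: W1.I0
cycle 2: W0.I1
cycle 3: W1.I1
cycle 4: W0.I2
cycle 5: W1.I2
cycle 6: W0.I3
cycle 7: W1.I3
cycle 8: W1.I4
cycle 9: idle
cycle 10: idle
cycle 11: idle
cycle 12: W0.I4
cycle 13: W1.I5
cycle 14: W1.I6

Answer: 15 cycles, utilization 4/5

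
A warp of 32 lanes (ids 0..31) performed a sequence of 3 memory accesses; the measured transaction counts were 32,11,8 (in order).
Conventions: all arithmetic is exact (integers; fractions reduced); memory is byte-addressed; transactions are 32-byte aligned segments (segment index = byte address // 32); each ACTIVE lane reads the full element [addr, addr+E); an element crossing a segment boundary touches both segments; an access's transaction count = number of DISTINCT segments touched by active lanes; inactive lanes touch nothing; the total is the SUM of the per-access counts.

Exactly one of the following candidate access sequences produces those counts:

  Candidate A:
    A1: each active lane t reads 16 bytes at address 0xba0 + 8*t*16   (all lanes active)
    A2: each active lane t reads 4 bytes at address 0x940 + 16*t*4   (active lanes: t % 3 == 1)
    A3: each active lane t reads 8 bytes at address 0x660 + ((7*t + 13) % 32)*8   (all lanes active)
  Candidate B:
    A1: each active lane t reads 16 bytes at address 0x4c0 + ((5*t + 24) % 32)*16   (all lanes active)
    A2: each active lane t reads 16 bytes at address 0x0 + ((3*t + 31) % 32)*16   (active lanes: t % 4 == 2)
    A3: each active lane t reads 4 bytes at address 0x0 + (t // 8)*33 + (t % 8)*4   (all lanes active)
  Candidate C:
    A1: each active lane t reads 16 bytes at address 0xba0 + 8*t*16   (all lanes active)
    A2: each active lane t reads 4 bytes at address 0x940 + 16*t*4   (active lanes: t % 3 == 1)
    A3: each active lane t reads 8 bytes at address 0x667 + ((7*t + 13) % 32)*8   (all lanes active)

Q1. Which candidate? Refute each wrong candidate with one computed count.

B: A1 gives 16 transactions, not 32
C: A3 gives 9 transactions, not 8
A: all counts match (32,11,8)

Answer: A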